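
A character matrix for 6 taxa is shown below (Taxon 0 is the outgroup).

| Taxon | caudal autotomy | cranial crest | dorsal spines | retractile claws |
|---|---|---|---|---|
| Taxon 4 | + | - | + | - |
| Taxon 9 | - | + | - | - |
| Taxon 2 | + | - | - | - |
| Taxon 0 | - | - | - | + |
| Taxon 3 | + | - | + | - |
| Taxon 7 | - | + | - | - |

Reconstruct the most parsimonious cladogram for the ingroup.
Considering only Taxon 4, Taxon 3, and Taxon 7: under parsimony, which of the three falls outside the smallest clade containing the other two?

Character polarity is set by the outgroup: the derived state is whichever differs from the outgroup's state, so for retractile claws the derived state is '-', and for the remaining characters it is '+'.
Only Taxon 2, Taxon 3, and Taxon 4 show the derived state '+' for caudal autotomy, supporting them as a clade.
cranial crest (derived state '+') is shared by Taxon 7 and Taxon 9 — a synapomorphy uniting that clade.
dorsal spines (derived state '+') is shared by Taxon 3 and Taxon 4 — a synapomorphy uniting that clade.
All ingroup taxa share the derived state '-' for retractile claws; it defines the ingroup but does not resolve relationships within it.
Most parsimonious ingroup topology: ((Taxon 9,Taxon 7),((Taxon 3,Taxon 4),Taxon 2)).
Taxon 4 and Taxon 3 share a more recent common ancestor with each other than either does with Taxon 7, so Taxon 7 is the least closely related of the three.

Taxon 7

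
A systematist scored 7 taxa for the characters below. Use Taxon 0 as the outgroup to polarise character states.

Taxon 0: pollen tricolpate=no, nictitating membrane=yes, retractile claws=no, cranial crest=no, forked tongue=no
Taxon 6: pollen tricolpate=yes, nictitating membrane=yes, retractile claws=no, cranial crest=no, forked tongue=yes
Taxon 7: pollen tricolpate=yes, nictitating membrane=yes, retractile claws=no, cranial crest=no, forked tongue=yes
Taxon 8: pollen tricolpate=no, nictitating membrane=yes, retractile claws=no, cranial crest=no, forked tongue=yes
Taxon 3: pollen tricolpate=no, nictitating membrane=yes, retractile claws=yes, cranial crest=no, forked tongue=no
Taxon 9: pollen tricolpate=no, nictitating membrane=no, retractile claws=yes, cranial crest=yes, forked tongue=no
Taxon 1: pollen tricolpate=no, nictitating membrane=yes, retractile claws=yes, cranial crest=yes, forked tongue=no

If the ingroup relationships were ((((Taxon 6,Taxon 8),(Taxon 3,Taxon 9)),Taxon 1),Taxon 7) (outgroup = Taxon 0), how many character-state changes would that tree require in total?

Map each character onto ((((Taxon 6,Taxon 8),(Taxon 3,Taxon 9)),Taxon 1),Taxon 7) (rooted by Taxon 0) and count the minimum state changes it requires (Fitch parsimony):
pollen tricolpate: 2; nictitating membrane: 1; retractile claws: 2; cranial crest: 2; forked tongue: 2.
Total tree length = 9.

9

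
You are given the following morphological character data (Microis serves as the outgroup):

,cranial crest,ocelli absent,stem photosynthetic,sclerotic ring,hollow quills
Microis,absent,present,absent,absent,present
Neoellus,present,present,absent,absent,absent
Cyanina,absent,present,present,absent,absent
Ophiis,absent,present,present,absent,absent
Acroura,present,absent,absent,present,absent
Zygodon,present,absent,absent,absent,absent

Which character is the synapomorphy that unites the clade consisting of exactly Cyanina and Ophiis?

stem photosynthetic

Character polarity is set by the outgroup: the derived state is whichever differs from the outgroup's state, so for ocelli absent, hollow quills the derived state is 'absent', and for the remaining characters it is 'present'.
cranial crest: derived state 'present' in Acroura, Neoellus, and Zygodon only — synapomorphy for {Acroura, Neoellus, Zygodon}.
Only Acroura and Zygodon show the derived state 'absent' for ocelli absent, supporting them as a clade.
Only Cyanina and Ophiis show the derived state 'present' for stem photosynthetic, supporting them as a clade.
sclerotic ring: derived state 'present' in Acroura only — an autapomorphy, so it tells us nothing about relationships among taxa.
hollow quills (derived state 'absent') is shared by all ingroup taxa — unites the whole ingroup.
Most parsimonious ingroup topology: ((Neoellus,(Acroura,Zygodon)),(Cyanina,Ophiis)).
The clade {Cyanina, Ophiis} is supported by stem photosynthetic: its derived state 'present' occurs in exactly those taxa and in no other taxon (including the outgroup).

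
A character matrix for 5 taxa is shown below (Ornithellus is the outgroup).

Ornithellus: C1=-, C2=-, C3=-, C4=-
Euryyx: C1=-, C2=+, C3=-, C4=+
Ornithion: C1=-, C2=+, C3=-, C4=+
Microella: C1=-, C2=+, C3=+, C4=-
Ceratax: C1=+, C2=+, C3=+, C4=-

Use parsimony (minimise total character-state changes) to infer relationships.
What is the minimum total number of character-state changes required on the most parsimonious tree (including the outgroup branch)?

4

The outgroup has state '-' for every character, so '+' is the derived state throughout.
C1: derived state '+' in Ceratax only — an autapomorphy, so it tells us nothing about relationships among taxa.
All ingroup taxa share the derived state '+' for C2; it defines the ingroup but does not resolve relationships within it.
C3 (derived state '+') is shared by Ceratax and Microella — a synapomorphy uniting that clade.
Only Euryyx and Ornithion show the derived state '+' for C4, supporting them as a clade.
Most parsimonious ingroup topology: ((Euryyx,Ornithion),(Microella,Ceratax)).
Changes per character on this tree: C1: 1; C2: 1; C3: 1; C4: 1.
Total = 4.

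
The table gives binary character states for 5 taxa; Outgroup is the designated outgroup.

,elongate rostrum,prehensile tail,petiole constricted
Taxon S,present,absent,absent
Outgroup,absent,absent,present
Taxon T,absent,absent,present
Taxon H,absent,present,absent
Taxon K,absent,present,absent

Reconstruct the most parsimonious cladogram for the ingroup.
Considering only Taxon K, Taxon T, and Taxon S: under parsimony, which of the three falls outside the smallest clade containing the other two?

Character polarity is set by the outgroup: the derived state is whichever differs from the outgroup's state, so for petiole constricted the derived state is 'absent', and for the remaining characters it is 'present'.
elongate rostrum: derived state 'present' in Taxon S only — an autapomorphy, so it tells us nothing about relationships among taxa.
prehensile tail: derived state 'present' in Taxon H and Taxon K only — synapomorphy for {Taxon H, Taxon K}.
petiole constricted (derived state 'absent') is shared by Taxon H, Taxon K, and Taxon S — a synapomorphy uniting that clade.
Most parsimonious ingroup topology: (Taxon T,((Taxon H,Taxon K),Taxon S)).
Taxon K and Taxon S share a more recent common ancestor with each other than either does with Taxon T, so Taxon T is the least closely related of the three.

Taxon T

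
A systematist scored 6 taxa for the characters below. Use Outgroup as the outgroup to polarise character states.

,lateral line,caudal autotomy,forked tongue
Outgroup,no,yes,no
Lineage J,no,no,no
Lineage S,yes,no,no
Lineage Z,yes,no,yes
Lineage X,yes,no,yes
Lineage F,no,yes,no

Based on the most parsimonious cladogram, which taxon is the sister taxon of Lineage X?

Character polarity is set by the outgroup: the derived state is whichever differs from the outgroup's state, so for caudal autotomy the derived state is 'no', and for the remaining characters it is 'yes'.
lateral line (derived state 'yes') is shared by Lineage S, Lineage X, and Lineage Z — a synapomorphy uniting that clade.
Only Lineage J, Lineage S, Lineage X, and Lineage Z show the derived state 'no' for caudal autotomy, supporting them as a clade.
forked tongue (derived state 'yes') is shared by Lineage X and Lineage Z — a synapomorphy uniting that clade.
Most parsimonious ingroup topology: ((Lineage J,(Lineage S,(Lineage Z,Lineage X))),Lineage F).
Lineage X and Lineage Z form a cherry on this tree, so they are sister taxa.

Lineage Z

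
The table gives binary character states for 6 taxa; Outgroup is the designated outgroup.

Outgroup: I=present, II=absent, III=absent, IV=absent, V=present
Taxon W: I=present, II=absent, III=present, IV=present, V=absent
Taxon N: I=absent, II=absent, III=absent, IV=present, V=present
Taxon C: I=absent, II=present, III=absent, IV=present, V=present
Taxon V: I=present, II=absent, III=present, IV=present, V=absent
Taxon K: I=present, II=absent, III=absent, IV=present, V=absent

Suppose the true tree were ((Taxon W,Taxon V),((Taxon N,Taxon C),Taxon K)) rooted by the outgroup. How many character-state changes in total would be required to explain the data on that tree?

6

Map each character onto ((Taxon W,Taxon V),((Taxon N,Taxon C),Taxon K)) (rooted by Outgroup) and count the minimum state changes it requires (Fitch parsimony):
I: 1; II: 1; III: 1; IV: 1; V: 2.
Total tree length = 6.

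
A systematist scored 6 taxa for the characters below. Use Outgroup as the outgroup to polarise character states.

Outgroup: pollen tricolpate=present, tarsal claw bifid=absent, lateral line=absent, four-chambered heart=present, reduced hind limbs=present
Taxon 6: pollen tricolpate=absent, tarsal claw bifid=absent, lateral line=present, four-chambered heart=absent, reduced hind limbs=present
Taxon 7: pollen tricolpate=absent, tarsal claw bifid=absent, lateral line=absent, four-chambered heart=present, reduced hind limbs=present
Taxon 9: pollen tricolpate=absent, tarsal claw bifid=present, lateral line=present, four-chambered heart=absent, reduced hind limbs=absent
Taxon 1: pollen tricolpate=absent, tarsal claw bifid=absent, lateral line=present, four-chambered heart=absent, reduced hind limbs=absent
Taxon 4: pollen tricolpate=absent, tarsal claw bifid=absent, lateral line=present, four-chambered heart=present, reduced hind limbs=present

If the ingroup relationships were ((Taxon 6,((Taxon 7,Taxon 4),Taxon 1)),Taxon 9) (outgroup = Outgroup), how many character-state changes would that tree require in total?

Map each character onto ((Taxon 6,((Taxon 7,Taxon 4),Taxon 1)),Taxon 9) (rooted by Outgroup) and count the minimum state changes it requires (Fitch parsimony):
pollen tricolpate: 1; tarsal claw bifid: 1; lateral line: 2; four-chambered heart: 2; reduced hind limbs: 2.
Total tree length = 8.

8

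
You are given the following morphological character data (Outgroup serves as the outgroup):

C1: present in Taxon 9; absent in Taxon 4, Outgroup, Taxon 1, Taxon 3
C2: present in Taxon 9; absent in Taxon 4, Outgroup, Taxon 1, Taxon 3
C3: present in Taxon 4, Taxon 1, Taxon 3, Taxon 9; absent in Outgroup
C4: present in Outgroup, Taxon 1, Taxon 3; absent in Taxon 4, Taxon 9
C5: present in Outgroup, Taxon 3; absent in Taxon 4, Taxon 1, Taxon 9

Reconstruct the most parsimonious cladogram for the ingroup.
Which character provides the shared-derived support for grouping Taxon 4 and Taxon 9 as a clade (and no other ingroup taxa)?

Character polarity is set by the outgroup: the derived state is whichever differs from the outgroup's state, so for C4, C5 the derived state is 'absent', and for the remaining characters it is 'present'.
C1: derived state 'present' in Taxon 9 only — an autapomorphy, so it tells us nothing about relationships among taxa.
C2: derived state 'present' in Taxon 9 only — an autapomorphy, so it tells us nothing about relationships among taxa.
C3 (derived state 'present') is shared by all ingroup taxa — unites the whole ingroup.
C4: derived state 'absent' in Taxon 4 and Taxon 9 only — synapomorphy for {Taxon 4, Taxon 9}.
C5 (derived state 'absent') is shared by Taxon 1, Taxon 4, and Taxon 9 — a synapomorphy uniting that clade.
Most parsimonious ingroup topology: (((Taxon 4,Taxon 9),Taxon 1),Taxon 3).
The clade {Taxon 4, Taxon 9} is supported by C4: its derived state 'absent' occurs in exactly those taxa and in no other taxon (including the outgroup).

C4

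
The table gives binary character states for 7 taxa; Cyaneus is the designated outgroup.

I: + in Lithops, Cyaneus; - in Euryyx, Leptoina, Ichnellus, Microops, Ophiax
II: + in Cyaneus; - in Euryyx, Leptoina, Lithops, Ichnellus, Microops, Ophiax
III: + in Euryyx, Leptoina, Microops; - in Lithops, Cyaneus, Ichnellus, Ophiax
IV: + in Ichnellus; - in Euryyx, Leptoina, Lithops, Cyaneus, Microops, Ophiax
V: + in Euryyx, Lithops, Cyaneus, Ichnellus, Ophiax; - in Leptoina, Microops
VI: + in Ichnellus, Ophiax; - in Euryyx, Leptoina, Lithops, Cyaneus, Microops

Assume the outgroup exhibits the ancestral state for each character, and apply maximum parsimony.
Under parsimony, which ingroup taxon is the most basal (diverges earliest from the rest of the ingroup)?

Character polarity is set by the outgroup: the derived state is whichever differs from the outgroup's state, so for I, II, V the derived state is '-', and for the remaining characters it is '+'.
I (derived state '-') is shared by Euryyx, Ichnellus, Leptoina, Microops, and Ophiax — a synapomorphy uniting that clade.
II (derived state '-') is shared by all ingroup taxa — unites the whole ingroup.
III (derived state '+') is shared by Euryyx, Leptoina, and Microops — a synapomorphy uniting that clade.
IV (derived state '+') is unique to Ichnellus (autapomorphy; uninformative for grouping).
V: derived state '-' in Leptoina and Microops only — synapomorphy for {Leptoina, Microops}.
Only Ichnellus and Ophiax show the derived state '+' for VI, supporting them as a clade.
Most parsimonious ingroup topology: (Lithops,(((Leptoina,Microops),Euryyx),(Ichnellus,Ophiax))).
Lithops is sister to the clade containing all other ingroup taxa, so it is the earliest-diverging (most basal) ingroup lineage.

Lithops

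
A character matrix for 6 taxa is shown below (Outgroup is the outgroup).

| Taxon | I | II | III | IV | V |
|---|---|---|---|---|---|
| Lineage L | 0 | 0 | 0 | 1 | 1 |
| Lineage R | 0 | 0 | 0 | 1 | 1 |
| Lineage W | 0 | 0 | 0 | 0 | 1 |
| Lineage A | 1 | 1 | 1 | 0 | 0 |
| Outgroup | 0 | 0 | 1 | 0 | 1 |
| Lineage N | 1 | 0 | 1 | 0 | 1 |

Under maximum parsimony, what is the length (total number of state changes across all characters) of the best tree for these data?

Character polarity is set by the outgroup: the derived state is whichever differs from the outgroup's state, so for III, V the derived state is '0', and for the remaining characters it is '1'.
I (derived state '1') is shared by Lineage A and Lineage N — a synapomorphy uniting that clade.
II: derived state '1' in Lineage A only — an autapomorphy, so it tells us nothing about relationships among taxa.
III (derived state '0') is shared by Lineage L, Lineage R, and Lineage W — a synapomorphy uniting that clade.
IV: derived state '1' in Lineage L and Lineage R only — synapomorphy for {Lineage L, Lineage R}.
V: derived state '0' in Lineage A only — an autapomorphy, so it tells us nothing about relationships among taxa.
Most parsimonious ingroup topology: ((Lineage A,Lineage N),((Lineage L,Lineage R),Lineage W)).
Changes per character on this tree: I: 1; II: 1; III: 1; IV: 1; V: 1.
Total = 5.

5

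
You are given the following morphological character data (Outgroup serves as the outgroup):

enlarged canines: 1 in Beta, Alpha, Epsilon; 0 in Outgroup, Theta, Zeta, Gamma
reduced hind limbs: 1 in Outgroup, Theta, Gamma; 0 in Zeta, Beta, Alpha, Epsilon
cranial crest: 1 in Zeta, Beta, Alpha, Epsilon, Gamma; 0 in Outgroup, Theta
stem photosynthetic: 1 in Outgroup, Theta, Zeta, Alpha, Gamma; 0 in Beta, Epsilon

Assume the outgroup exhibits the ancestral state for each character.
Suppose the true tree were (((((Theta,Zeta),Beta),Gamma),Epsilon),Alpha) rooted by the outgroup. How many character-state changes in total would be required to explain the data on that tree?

10

Map each character onto (((((Theta,Zeta),Beta),Gamma),Epsilon),Alpha) (rooted by Outgroup) and count the minimum state changes it requires (Fitch parsimony):
enlarged canines: 3; reduced hind limbs: 3; cranial crest: 2; stem photosynthetic: 2.
Total tree length = 10.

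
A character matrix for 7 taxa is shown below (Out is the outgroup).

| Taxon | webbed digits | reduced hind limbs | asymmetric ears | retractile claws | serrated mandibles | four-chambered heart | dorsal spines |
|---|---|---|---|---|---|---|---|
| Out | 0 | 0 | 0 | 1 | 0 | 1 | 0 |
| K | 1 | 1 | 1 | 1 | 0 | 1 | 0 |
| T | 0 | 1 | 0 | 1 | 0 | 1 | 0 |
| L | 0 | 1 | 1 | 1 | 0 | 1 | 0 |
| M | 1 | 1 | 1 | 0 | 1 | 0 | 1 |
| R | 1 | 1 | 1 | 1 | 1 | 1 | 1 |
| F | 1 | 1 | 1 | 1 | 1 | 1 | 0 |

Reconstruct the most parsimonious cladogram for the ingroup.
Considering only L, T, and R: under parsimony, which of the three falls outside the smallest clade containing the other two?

Character polarity is set by the outgroup: the derived state is whichever differs from the outgroup's state, so for retractile claws, four-chambered heart the derived state is '0', and for the remaining characters it is '1'.
Only F, K, M, and R show the derived state '1' for webbed digits, supporting them as a clade.
reduced hind limbs (derived state '1') is shared by all ingroup taxa — unites the whole ingroup.
asymmetric ears (derived state '1') is shared by F, K, L, M, and R — a synapomorphy uniting that clade.
retractile claws: derived state '0' in M only — an autapomorphy, so it tells us nothing about relationships among taxa.
serrated mandibles: derived state '1' in F, M, and R only — synapomorphy for {F, M, R}.
four-chambered heart (derived state '0') is unique to M (autapomorphy; uninformative for grouping).
Only M and R show the derived state '1' for dorsal spines, supporting them as a clade.
Most parsimonious ingroup topology: (((K,((M,R),F)),L),T).
L and R share a more recent common ancestor with each other than either does with T, so T is the least closely related of the three.

T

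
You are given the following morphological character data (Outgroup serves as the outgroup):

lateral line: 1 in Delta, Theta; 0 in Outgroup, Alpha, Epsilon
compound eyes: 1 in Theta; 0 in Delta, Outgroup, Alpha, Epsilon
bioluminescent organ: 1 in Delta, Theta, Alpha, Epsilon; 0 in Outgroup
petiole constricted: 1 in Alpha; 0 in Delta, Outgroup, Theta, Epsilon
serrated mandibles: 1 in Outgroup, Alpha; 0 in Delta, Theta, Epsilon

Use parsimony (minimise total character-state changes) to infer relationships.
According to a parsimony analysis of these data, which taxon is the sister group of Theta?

Character polarity is set by the outgroup: the derived state is whichever differs from the outgroup's state, so for serrated mandibles the derived state is '0', and for the remaining characters it is '1'.
lateral line: derived state '1' in Delta and Theta only — synapomorphy for {Delta, Theta}.
compound eyes: derived state '1' in Theta only — an autapomorphy, so it tells us nothing about relationships among taxa.
bioluminescent organ (derived state '1') is shared by all ingroup taxa — unites the whole ingroup.
petiole constricted: derived state '1' in Alpha only — an autapomorphy, so it tells us nothing about relationships among taxa.
serrated mandibles (derived state '0') is shared by Delta, Epsilon, and Theta — a synapomorphy uniting that clade.
Most parsimonious ingroup topology: (((Theta,Delta),Epsilon),Alpha).
Theta and Delta form a cherry on this tree, so they are sister taxa.

Delta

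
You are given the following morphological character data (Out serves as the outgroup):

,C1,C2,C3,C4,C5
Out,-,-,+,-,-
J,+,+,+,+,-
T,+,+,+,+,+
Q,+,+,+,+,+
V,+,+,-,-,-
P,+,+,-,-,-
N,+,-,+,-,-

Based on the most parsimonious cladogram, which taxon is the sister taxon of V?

P

Character polarity is set by the outgroup: the derived state is whichever differs from the outgroup's state, so for C3 the derived state is '-', and for the remaining characters it is '+'.
C1 (derived state '+') is shared by all ingroup taxa — unites the whole ingroup.
C2 (derived state '+') is shared by J, P, Q, T, and V — a synapomorphy uniting that clade.
C3: derived state '-' in P and V only — synapomorphy for {P, V}.
C4: derived state '+' in J, Q, and T only — synapomorphy for {J, Q, T}.
Only Q and T show the derived state '+' for C5, supporting them as a clade.
Most parsimonious ingroup topology: (((J,(T,Q)),(V,P)),N).
V and P form a cherry on this tree, so they are sister taxa.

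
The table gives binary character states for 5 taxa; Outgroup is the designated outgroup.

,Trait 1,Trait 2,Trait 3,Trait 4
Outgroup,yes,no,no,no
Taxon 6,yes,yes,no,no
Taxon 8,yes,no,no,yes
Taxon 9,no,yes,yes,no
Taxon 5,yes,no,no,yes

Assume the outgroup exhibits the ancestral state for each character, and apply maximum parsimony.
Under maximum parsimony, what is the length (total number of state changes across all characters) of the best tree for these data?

4

Character polarity is set by the outgroup: the derived state is whichever differs from the outgroup's state, so for Trait 1 the derived state is 'no', and for the remaining characters it is 'yes'.
Trait 1 (derived state 'no') is unique to Taxon 9 (autapomorphy; uninformative for grouping).
Trait 2 (derived state 'yes') is shared by Taxon 6 and Taxon 9 — a synapomorphy uniting that clade.
Trait 3: derived state 'yes' in Taxon 9 only — an autapomorphy, so it tells us nothing about relationships among taxa.
Trait 4: derived state 'yes' in Taxon 5 and Taxon 8 only — synapomorphy for {Taxon 5, Taxon 8}.
Most parsimonious ingroup topology: ((Taxon 6,Taxon 9),(Taxon 8,Taxon 5)).
Changes per character on this tree: Trait 1: 1; Trait 2: 1; Trait 3: 1; Trait 4: 1.
Total = 4.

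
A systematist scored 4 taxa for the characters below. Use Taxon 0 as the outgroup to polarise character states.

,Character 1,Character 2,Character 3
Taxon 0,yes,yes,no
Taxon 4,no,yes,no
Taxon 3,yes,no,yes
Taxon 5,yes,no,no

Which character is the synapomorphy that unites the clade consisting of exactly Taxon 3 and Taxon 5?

Character 2

Character polarity is set by the outgroup: the derived state is whichever differs from the outgroup's state, so for Character 1, Character 2 the derived state is 'no', and for the remaining characters it is 'yes'.
Character 1: derived state 'no' in Taxon 4 only — an autapomorphy, so it tells us nothing about relationships among taxa.
Character 2 (derived state 'no') is shared by Taxon 3 and Taxon 5 — a synapomorphy uniting that clade.
Character 3 (derived state 'yes') is unique to Taxon 3 (autapomorphy; uninformative for grouping).
Most parsimonious ingroup topology: (Taxon 4,(Taxon 3,Taxon 5)).
The clade {Taxon 3, Taxon 5} is supported by Character 2: its derived state 'no' occurs in exactly those taxa and in no other taxon (including the outgroup).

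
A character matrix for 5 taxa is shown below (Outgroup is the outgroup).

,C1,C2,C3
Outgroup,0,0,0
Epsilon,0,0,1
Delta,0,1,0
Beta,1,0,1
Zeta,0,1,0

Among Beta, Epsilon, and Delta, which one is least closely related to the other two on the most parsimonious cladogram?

The outgroup has state '0' for every character, so '1' is the derived state throughout.
C1 (derived state '1') is unique to Beta (autapomorphy; uninformative for grouping).
Only Delta and Zeta show the derived state '1' for C2, supporting them as a clade.
C3: derived state '1' in Beta and Epsilon only — synapomorphy for {Beta, Epsilon}.
Most parsimonious ingroup topology: ((Epsilon,Beta),(Delta,Zeta)).
Beta and Epsilon share a more recent common ancestor with each other than either does with Delta, so Delta is the least closely related of the three.

Delta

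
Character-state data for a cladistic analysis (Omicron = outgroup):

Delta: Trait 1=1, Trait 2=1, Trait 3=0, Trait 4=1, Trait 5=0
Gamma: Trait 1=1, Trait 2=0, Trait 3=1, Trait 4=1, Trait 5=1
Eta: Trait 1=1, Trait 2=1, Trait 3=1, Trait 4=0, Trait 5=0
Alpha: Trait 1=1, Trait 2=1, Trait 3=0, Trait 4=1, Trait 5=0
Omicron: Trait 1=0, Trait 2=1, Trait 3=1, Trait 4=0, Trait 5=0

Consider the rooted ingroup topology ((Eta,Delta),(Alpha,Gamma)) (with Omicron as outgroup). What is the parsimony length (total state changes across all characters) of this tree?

7

Map each character onto ((Eta,Delta),(Alpha,Gamma)) (rooted by Omicron) and count the minimum state changes it requires (Fitch parsimony):
Trait 1: 1; Trait 2: 1; Trait 3: 2; Trait 4: 2; Trait 5: 1.
Total tree length = 7.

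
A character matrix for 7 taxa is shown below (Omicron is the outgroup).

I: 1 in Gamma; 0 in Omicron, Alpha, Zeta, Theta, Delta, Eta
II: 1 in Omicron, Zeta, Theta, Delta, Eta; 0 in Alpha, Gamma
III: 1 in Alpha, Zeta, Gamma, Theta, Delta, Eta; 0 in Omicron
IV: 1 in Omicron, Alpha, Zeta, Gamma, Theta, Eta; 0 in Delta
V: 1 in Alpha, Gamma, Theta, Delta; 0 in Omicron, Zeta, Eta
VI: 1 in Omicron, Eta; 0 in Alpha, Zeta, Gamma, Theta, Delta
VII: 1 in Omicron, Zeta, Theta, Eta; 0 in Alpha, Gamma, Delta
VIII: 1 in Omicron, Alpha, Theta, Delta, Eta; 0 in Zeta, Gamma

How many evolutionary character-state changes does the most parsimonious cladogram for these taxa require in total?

Character polarity is set by the outgroup: the derived state is whichever differs from the outgroup's state, so for II, IV, VI, VII, VIII the derived state is '0', and for the remaining characters it is '1'.
I: derived state '1' in Gamma only — an autapomorphy, so it tells us nothing about relationships among taxa.
II: derived state '0' in Alpha and Gamma only — synapomorphy for {Alpha, Gamma}.
III (derived state '1') is shared by all ingroup taxa — unites the whole ingroup.
IV (derived state '0') is unique to Delta (autapomorphy; uninformative for grouping).
V: derived state '1' in Alpha, Delta, Gamma, and Theta only — synapomorphy for {Alpha, Delta, Gamma, Theta}.
VI: derived state '0' in Alpha, Delta, Gamma, Theta, and Zeta only — synapomorphy for {Alpha, Delta, Gamma, Theta, Zeta}.
VII (derived state '0') is shared by Alpha, Delta, and Gamma — a synapomorphy uniting that clade.
VIII groups Gamma and Zeta, which is incompatible with the clades supported by the remaining characters; treating it as convergent (homoplasy) costs fewer steps than any alternative tree.
Most parsimonious ingroup topology: (((((Alpha,Gamma),Delta),Theta),Zeta),Eta).
Changes per character on this tree: I: 1; II: 1; III: 1; IV: 1; V: 1; VI: 1; VII: 1; VIII: 2.
Total = 9.

9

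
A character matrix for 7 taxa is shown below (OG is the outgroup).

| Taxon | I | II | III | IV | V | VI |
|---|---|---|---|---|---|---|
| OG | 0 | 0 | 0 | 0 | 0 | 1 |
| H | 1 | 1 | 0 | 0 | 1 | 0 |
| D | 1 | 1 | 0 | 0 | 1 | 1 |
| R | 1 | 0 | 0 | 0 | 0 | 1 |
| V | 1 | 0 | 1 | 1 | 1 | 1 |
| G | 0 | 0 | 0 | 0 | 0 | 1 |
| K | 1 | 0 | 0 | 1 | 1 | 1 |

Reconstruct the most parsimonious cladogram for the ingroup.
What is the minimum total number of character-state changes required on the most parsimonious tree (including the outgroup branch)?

6

Character polarity is set by the outgroup: the derived state is whichever differs from the outgroup's state, so for VI the derived state is '0', and for the remaining characters it is '1'.
Only D, H, K, R, and V show the derived state '1' for I, supporting them as a clade.
Only D and H show the derived state '1' for II, supporting them as a clade.
III: derived state '1' in V only — an autapomorphy, so it tells us nothing about relationships among taxa.
IV (derived state '1') is shared by K and V — a synapomorphy uniting that clade.
V: derived state '1' in D, H, K, and V only — synapomorphy for {D, H, K, V}.
VI (derived state '0') is unique to H (autapomorphy; uninformative for grouping).
Most parsimonious ingroup topology: ((((H,D),(V,K)),R),G).
Changes per character on this tree: I: 1; II: 1; III: 1; IV: 1; V: 1; VI: 1.
Total = 6.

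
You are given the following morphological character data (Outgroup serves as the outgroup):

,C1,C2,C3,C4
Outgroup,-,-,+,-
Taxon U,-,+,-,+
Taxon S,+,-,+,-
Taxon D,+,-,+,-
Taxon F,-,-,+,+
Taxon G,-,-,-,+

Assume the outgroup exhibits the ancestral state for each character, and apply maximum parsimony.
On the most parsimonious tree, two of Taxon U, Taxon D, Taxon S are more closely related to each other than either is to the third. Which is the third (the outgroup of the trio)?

Character polarity is set by the outgroup: the derived state is whichever differs from the outgroup's state, so for C3 the derived state is '-', and for the remaining characters it is '+'.
Only Taxon D and Taxon S show the derived state '+' for C1, supporting them as a clade.
C2 (derived state '+') is unique to Taxon U (autapomorphy; uninformative for grouping).
Only Taxon G and Taxon U show the derived state '-' for C3, supporting them as a clade.
Only Taxon F, Taxon G, and Taxon U show the derived state '+' for C4, supporting them as a clade.
Most parsimonious ingroup topology: (((Taxon U,Taxon G),Taxon F),(Taxon S,Taxon D)).
Taxon S and Taxon D share a more recent common ancestor with each other than either does with Taxon U, so Taxon U is the least closely related of the three.

Taxon U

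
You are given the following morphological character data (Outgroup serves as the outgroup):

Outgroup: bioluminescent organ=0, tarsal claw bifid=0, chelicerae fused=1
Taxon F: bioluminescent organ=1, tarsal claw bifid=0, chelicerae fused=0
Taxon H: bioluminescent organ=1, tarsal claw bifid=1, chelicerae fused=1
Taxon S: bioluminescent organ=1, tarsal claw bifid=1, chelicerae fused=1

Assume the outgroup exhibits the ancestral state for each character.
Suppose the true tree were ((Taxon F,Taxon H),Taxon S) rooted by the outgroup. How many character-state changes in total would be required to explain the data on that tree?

4

Map each character onto ((Taxon F,Taxon H),Taxon S) (rooted by Outgroup) and count the minimum state changes it requires (Fitch parsimony):
bioluminescent organ: 1; tarsal claw bifid: 2; chelicerae fused: 1.
Total tree length = 4.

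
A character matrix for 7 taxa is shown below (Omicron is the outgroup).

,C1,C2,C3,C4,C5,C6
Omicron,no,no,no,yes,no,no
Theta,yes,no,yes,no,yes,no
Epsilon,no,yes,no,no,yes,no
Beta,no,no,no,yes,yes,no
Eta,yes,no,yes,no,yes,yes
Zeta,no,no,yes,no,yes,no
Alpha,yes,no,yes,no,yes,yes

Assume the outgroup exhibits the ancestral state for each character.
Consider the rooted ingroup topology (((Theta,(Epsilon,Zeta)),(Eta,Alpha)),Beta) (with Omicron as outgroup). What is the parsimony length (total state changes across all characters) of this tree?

8

Map each character onto (((Theta,(Epsilon,Zeta)),(Eta,Alpha)),Beta) (rooted by Omicron) and count the minimum state changes it requires (Fitch parsimony):
C1: 2; C2: 1; C3: 2; C4: 1; C5: 1; C6: 1.
Total tree length = 8.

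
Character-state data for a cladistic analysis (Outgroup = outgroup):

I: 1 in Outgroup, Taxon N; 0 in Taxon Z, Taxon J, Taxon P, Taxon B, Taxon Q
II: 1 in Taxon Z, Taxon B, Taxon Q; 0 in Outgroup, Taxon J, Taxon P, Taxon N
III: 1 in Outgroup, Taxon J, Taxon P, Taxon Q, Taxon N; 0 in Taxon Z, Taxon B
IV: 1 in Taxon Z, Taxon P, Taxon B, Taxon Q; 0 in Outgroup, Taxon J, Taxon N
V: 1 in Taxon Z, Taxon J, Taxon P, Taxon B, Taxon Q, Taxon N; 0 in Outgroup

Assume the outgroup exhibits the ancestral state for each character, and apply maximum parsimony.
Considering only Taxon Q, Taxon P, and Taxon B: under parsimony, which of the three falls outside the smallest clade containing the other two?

Character polarity is set by the outgroup: the derived state is whichever differs from the outgroup's state, so for I, III the derived state is '0', and for the remaining characters it is '1'.
I: derived state '0' in Taxon B, Taxon J, Taxon P, Taxon Q, and Taxon Z only — synapomorphy for {Taxon B, Taxon J, Taxon P, Taxon Q, Taxon Z}.
II: derived state '1' in Taxon B, Taxon Q, and Taxon Z only — synapomorphy for {Taxon B, Taxon Q, Taxon Z}.
III (derived state '0') is shared by Taxon B and Taxon Z — a synapomorphy uniting that clade.
Only Taxon B, Taxon P, Taxon Q, and Taxon Z show the derived state '1' for IV, supporting them as a clade.
V (derived state '1') is shared by all ingroup taxa — unites the whole ingroup.
Most parsimonious ingroup topology: (((((Taxon Z,Taxon B),Taxon Q),Taxon P),Taxon J),Taxon N).
Taxon Q and Taxon B share a more recent common ancestor with each other than either does with Taxon P, so Taxon P is the least closely related of the three.

Taxon P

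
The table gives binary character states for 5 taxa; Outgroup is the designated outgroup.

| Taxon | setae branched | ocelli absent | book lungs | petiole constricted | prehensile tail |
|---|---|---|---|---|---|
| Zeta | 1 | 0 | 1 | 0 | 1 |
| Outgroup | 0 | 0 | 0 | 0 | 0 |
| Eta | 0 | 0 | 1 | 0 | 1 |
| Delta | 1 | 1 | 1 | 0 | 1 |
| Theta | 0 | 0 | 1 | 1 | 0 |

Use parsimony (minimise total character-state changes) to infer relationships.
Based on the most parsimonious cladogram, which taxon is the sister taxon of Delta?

Zeta

The outgroup has state '0' for every character, so '1' is the derived state throughout.
setae branched: derived state '1' in Delta and Zeta only — synapomorphy for {Delta, Zeta}.
ocelli absent (derived state '1') is unique to Delta (autapomorphy; uninformative for grouping).
book lungs (derived state '1') is shared by all ingroup taxa — unites the whole ingroup.
petiole constricted: derived state '1' in Theta only — an autapomorphy, so it tells us nothing about relationships among taxa.
prehensile tail: derived state '1' in Delta, Eta, and Zeta only — synapomorphy for {Delta, Eta, Zeta}.
Most parsimonious ingroup topology: (((Zeta,Delta),Eta),Theta).
Delta and Zeta form a cherry on this tree, so they are sister taxa.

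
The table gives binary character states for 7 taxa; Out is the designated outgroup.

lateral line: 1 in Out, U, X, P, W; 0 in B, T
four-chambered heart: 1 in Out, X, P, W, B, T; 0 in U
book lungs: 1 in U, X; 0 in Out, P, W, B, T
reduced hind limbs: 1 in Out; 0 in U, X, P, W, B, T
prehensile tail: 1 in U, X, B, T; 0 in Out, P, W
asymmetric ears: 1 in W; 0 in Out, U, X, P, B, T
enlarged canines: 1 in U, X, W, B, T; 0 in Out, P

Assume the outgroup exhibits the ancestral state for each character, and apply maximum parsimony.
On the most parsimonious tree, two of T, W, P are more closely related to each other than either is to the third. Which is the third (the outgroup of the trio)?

P

Character polarity is set by the outgroup: the derived state is whichever differs from the outgroup's state, so for lateral line, four-chambered heart, reduced hind limbs the derived state is '0', and for the remaining characters it is '1'.
lateral line (derived state '0') is shared by B and T — a synapomorphy uniting that clade.
four-chambered heart: derived state '0' in U only — an autapomorphy, so it tells us nothing about relationships among taxa.
book lungs: derived state '1' in U and X only — synapomorphy for {U, X}.
reduced hind limbs (derived state '0') is shared by all ingroup taxa — unites the whole ingroup.
Only B, T, U, and X show the derived state '1' for prehensile tail, supporting them as a clade.
asymmetric ears: derived state '1' in W only — an autapomorphy, so it tells us nothing about relationships among taxa.
enlarged canines (derived state '1') is shared by B, T, U, W, and X — a synapomorphy uniting that clade.
Most parsimonious ingroup topology: ((((U,X),(B,T)),W),P).
W and T share a more recent common ancestor with each other than either does with P, so P is the least closely related of the three.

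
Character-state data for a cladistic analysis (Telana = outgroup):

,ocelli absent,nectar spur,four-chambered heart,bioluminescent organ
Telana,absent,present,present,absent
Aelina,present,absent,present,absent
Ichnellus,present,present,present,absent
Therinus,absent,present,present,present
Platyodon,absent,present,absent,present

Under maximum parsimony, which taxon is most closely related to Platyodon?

Character polarity is set by the outgroup: the derived state is whichever differs from the outgroup's state, so for nectar spur, four-chambered heart the derived state is 'absent', and for the remaining characters it is 'present'.
ocelli absent: derived state 'present' in Aelina and Ichnellus only — synapomorphy for {Aelina, Ichnellus}.
nectar spur: derived state 'absent' in Aelina only — an autapomorphy, so it tells us nothing about relationships among taxa.
four-chambered heart (derived state 'absent') is unique to Platyodon (autapomorphy; uninformative for grouping).
bioluminescent organ: derived state 'present' in Platyodon and Therinus only — synapomorphy for {Platyodon, Therinus}.
Most parsimonious ingroup topology: ((Aelina,Ichnellus),(Therinus,Platyodon)).
Platyodon and Therinus form a cherry on this tree, so they are sister taxa.

Therinus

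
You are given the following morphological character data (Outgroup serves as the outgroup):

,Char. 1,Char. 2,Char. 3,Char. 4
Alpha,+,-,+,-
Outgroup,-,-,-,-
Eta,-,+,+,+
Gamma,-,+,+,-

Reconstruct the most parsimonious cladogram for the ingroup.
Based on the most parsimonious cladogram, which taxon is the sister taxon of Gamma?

Eta

The outgroup has state '-' for every character, so '+' is the derived state throughout.
Char. 1: derived state '+' in Alpha only — an autapomorphy, so it tells us nothing about relationships among taxa.
Char. 2 (derived state '+') is shared by Eta and Gamma — a synapomorphy uniting that clade.
Char. 3 (derived state '+') is shared by all ingroup taxa — unites the whole ingroup.
Char. 4 (derived state '+') is unique to Eta (autapomorphy; uninformative for grouping).
Most parsimonious ingroup topology: ((Eta,Gamma),Alpha).
Gamma and Eta form a cherry on this tree, so they are sister taxa.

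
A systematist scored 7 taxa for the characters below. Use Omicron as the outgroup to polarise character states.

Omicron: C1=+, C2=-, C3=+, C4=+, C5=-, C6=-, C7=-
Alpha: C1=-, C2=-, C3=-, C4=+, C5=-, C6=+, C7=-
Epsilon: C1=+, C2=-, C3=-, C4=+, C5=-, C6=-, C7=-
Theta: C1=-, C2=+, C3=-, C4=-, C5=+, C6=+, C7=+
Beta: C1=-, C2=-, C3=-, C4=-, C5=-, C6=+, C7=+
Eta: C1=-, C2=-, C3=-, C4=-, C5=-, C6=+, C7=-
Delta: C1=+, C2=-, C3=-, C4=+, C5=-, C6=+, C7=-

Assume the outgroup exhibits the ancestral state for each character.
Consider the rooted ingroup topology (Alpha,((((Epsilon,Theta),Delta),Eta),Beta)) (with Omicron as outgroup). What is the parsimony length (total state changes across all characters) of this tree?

Map each character onto (Alpha,((((Epsilon,Theta),Delta),Eta),Beta)) (rooted by Omicron) and count the minimum state changes it requires (Fitch parsimony):
C1: 3; C2: 1; C3: 1; C4: 3; C5: 1; C6: 2; C7: 2.
Total tree length = 13.

13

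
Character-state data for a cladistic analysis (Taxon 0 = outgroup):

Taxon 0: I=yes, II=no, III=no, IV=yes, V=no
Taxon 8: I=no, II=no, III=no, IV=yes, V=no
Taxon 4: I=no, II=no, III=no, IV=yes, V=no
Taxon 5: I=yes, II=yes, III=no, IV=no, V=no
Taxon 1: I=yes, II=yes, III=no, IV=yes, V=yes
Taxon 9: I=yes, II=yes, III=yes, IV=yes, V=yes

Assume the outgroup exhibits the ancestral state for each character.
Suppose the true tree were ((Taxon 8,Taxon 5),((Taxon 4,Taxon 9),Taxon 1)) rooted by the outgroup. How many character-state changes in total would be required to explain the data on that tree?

Map each character onto ((Taxon 8,Taxon 5),((Taxon 4,Taxon 9),Taxon 1)) (rooted by Taxon 0) and count the minimum state changes it requires (Fitch parsimony):
I: 2; II: 3; III: 1; IV: 1; V: 2.
Total tree length = 9.

9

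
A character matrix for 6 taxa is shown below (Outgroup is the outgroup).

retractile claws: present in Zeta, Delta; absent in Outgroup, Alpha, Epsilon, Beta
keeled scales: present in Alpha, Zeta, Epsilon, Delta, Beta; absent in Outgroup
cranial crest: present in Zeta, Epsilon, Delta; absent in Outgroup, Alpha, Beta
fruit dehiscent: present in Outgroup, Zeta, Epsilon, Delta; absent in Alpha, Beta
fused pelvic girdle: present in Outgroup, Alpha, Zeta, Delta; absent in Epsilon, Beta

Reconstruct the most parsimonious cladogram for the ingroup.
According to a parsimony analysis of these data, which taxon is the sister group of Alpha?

Character polarity is set by the outgroup: the derived state is whichever differs from the outgroup's state, so for fruit dehiscent, fused pelvic girdle the derived state is 'absent', and for the remaining characters it is 'present'.
retractile claws (derived state 'present') is shared by Delta and Zeta — a synapomorphy uniting that clade.
keeled scales (derived state 'present') is shared by all ingroup taxa — unites the whole ingroup.
Only Delta, Epsilon, and Zeta show the derived state 'present' for cranial crest, supporting them as a clade.
fruit dehiscent: derived state 'absent' in Alpha and Beta only — synapomorphy for {Alpha, Beta}.
fused pelvic girdle (state 'absent') occurs in Beta and Epsilon but conflicts with the nesting implied by the other characters — most parsimoniously interpreted as homoplasy.
Most parsimonious ingroup topology: ((Alpha,Beta),((Zeta,Delta),Epsilon)).
Alpha and Beta form a cherry on this tree, so they are sister taxa.

Beta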